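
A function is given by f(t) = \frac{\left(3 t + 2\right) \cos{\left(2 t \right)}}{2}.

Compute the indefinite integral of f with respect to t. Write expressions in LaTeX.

Check any antiderivative F(t) by computing F'(t) and comparing it with f(t).
Check: d/dt[\frac{3 t \sin{\left(2 t \right)}}{4} + \frac{\sin{\left(2 t \right)}}{2} + \frac{3 \cos{\left(2 t \right)}}{8}] = \frac{3 t \cos{\left(2 t \right)}}{2} + \cos{\left(2 t \right)}, which equals f(t).

F(t) = \frac{3 t \sin{\left(2 t \right)}}{4} + \frac{\sin{\left(2 t \right)}}{2} + \frac{3 \cos{\left(2 t \right)}}{8} + C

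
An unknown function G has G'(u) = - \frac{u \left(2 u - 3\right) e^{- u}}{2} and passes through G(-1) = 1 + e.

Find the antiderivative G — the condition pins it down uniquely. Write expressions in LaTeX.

G(u) = \frac{\left(2 u^{2} + u + 1\right) e^{- u}}{2} + 1

G'(u) has the shape v'r + vr' for v = u^{2} + \frac{u}{2} + \frac{1}{2} and r = e^{- u} — it is the derivative of the product v*r.
A general antiderivative is \frac{\left(2 u^{2} + u + 1\right) e^{- u}}{2} + C.
The condition gives C = 1 + e - (e) = 1.
So G(u) = \frac{\left(2 u^{2} + u + 1\right) e^{- u}}{2} + 1.
Check: d/du[\frac{\left(2 u^{2} + u + 1\right) e^{- u}}{2} + 1] = \frac{\left(- 2 u^{2} + 3 u\right) e^{- u}}{2}, which equals G'(u).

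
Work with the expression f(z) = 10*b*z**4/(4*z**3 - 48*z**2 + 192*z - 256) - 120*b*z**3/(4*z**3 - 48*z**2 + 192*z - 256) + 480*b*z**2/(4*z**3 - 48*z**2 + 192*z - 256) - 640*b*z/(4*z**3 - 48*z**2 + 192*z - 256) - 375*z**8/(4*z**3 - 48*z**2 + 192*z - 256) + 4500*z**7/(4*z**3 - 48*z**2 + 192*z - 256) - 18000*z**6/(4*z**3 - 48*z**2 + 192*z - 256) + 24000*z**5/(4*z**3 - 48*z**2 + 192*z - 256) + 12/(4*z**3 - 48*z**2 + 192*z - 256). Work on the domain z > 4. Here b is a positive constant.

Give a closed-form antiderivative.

Integrate term by term and add the pieces.
Check: d/dz[(10*b*z**2*(z - 4)**2 - 125*z**6*(z - 4)**2 - 12)/(8*(z - 4)**2)] = (10*b*z**4 - 120*b*z**3 + 480*b*z**2 - 640*b*z - 375*z**8 + 4500*z**7 - 18000*z**6 + 24000*z**5 + 12)/(4*z**3 - 48*z**2 + 192*z - 256), which equals f(z).

An antiderivative is F(z) = (10*b*z**2*(z - 4)**2 - 125*z**6*(z - 4)**2 - 12)/(8*(z - 4)**2).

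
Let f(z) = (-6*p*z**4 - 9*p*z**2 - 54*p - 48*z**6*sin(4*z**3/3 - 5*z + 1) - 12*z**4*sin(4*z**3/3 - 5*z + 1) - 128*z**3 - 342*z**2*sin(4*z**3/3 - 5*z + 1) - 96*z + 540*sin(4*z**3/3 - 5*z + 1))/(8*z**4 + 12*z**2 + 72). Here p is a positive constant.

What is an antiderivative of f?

Differentiate the proposed F(z) back; it has to land on f(z) exactly.
Check: d/dz[-3*p*z/4 - 4*log(z**4/3 + z**2/2 + 3) + 3*cos(4*z**3/3 - 5*z + 1)/2] = (-6*p*z**4 - 9*p*z**2 - 54*p - 48*z**6*sin(4*z**3/3 - 5*z + 1) - 12*z**4*sin(4*z**3/3 - 5*z + 1) - 128*z**3 - 342*z**2*sin(4*z**3/3 - 5*z + 1) - 96*z + 540*sin(4*z**3/3 - 5*z + 1))/(8*z**4 + 12*z**2 + 72) = f(z).

An antiderivative is F(z) = -3*p*z/4 - 4*log(z**4/3 + z**2/2 + 3) + 3*cos(4*z**3/3 - 5*z + 1)/2.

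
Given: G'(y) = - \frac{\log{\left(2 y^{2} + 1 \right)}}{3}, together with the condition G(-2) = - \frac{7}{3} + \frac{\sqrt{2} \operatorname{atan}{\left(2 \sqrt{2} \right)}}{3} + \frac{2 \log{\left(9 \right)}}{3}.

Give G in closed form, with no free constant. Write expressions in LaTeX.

A first test for any G(y): its y-derivative must equal the given G'(y).
A general antiderivative is - \frac{y \log{\left(2 y^{2} + 1 \right)}}{3} + \frac{2 y}{3} - \frac{\sqrt{2} \operatorname{atan}{\left(\sqrt{2} y \right)}}{3} + C.
The condition gives C = - \frac{7}{3} + \frac{\sqrt{2} \operatorname{atan}{\left(2 \sqrt{2} \right)}}{3} + \frac{2 \log{\left(9 \right)}}{3} - (- \frac{4}{3} + \frac{\sqrt{2} \operatorname{atan}{\left(2 \sqrt{2} \right)}}{3} + \frac{2 \log{\left(9 \right)}}{3}) = -1.
So G(y) = - \frac{y \log{\left(2 y^{2} + 1 \right)} - 2 y + \sqrt{2} \operatorname{atan}{\left(\sqrt{2} y \right)} + 3}{3}.
Check: d/dy[- \frac{y \log{\left(2 y^{2} + 1 \right)} - 2 y + \sqrt{2} \operatorname{atan}{\left(\sqrt{2} y \right)} + 3}{3}] = - \frac{\log{\left(2 y^{2} + 1 \right)}}{3} = G'(y).

G(y) = - \frac{y \log{\left(2 y^{2} + 1 \right)} - 2 y + \sqrt{2} \operatorname{atan}{\left(\sqrt{2} y \right)} + 3}{3}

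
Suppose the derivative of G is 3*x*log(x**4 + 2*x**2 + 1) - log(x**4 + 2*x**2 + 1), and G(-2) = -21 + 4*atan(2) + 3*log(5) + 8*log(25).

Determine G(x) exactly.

Integrate term by term and add the pieces.
A general antiderivative is -3*x**2 + 4*x + (3*x**2/2 - x)*log(x**4 + 2*x**2 + 1) + 3*log(x**2 + 1) - 4*atan(x) + C.
The condition gives C = -21 + 4*atan(2) + 3*log(5) + 8*log(25) - (-20 + 4*atan(2) + 3*log(5) + 8*log(25)) = -1.
So G(x) = 3*x**2*log(x**4 + 2*x**2 + 1)/2 - 3*x**2 - x*log(x**4 + 2*x**2 + 1) + 4*x + 3*log(x**2 + 1) - 4*atan(x) - 1.
Check: d/dx[3*x**2*log(x**4 + 2*x**2 + 1)/2 - 3*x**2 - x*log(x**4 + 2*x**2 + 1) + 4*x + 3*log(x**2 + 1) - 4*atan(x) - 1] = 3*x*log(x**4 + 2*x**2 + 1) - log(x**4 + 2*x**2 + 1) = G'(x).

G(x) = 3*x**2*log(x**4 + 2*x**2 + 1)/2 - 3*x**2 - x*log(x**4 + 2*x**2 + 1) + 4*x + 3*log(x**2 + 1) - 4*atan(x) - 1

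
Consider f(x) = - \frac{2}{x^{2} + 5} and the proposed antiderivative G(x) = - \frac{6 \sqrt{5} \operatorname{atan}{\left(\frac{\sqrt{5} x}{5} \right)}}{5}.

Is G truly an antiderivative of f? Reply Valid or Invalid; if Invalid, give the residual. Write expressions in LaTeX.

d/dx[G] = - \frac{6}{x^{2} + 5}
d/dx[G] - f(x) = - \frac{4}{x^{2} + 5} != 0.

Invalid: d/dx[G] - f = - \frac{4}{x^{2} + 5}, which is not 0.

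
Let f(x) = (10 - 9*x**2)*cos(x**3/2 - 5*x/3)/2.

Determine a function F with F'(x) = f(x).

f matches the chain-rule pattern g'(h)*h' with inner function h(x) = x**3/2 - 5*x/3; substituting u = h(x) collapses the integral.
Check: d/dx[-3*sin(x**3/2 - 5*x/3)] = -9*x**2*cos(x**3/2 - 5*x/3)/2 + 5*cos(x**3/2 - 5*x/3), which equals f(x).

An antiderivative is F(x) = -3*sin(x**3/2 - 5*x/3).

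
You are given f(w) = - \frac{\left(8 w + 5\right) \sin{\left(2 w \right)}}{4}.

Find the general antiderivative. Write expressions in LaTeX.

F(w) = w \cos{\left(2 w \right)} - \frac{\sin{\left(2 w \right)}}{2} + \frac{5 \cos{\left(2 w \right)}}{8} + C

An antiderivative F(w) passes only if d/dw[F] lands on f(w) exactly.
Check: d/dw[w \cos{\left(2 w \right)} - \frac{\sin{\left(2 w \right)}}{2} + \frac{5 \cos{\left(2 w \right)}}{8}] = - 2 w \sin{\left(2 w \right)} - \frac{5 \sin{\left(2 w \right)}}{4}, which equals f(w).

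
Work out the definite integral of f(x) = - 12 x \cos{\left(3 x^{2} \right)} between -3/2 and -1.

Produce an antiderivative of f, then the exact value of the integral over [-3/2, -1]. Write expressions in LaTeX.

The substitution u = 3 x^{2} works: f is exactly (dF/du)*(du/dx) for that inner function.
F(x) = - 2 \sin{\left(3 x^{2} \right)} is an antiderivative of f.
Check: d/dx[- 2 \sin{\left(3 x^{2} \right)}] = - 12 x \cos{\left(3 x^{2} \right)} = f(x).
F(-1) = - 2 \sin{\left(3 \right)}; F(-3/2) = - 2 \sin{\left(\frac{27}{4} \right)}.
Integral = F(-1) - F(-3/2) = - 2 \sin{\left(3 \right)} + 2 \sin{\left(\frac{27}{4} \right)}.

Antiderivative: F(x) = - 2 \sin{\left(3 x^{2} \right)}; value = - 2 \sin{\left(3 \right)} + 2 \sin{\left(\frac{27}{4} \right)}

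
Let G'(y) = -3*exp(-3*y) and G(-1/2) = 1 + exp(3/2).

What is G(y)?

G(y) = (exp(y) + 1)*(exp(2*y) - exp(y) + 1)*exp(-3*y)

For G(y) to be correct, d/dy[G] must agree with the stated G'(y) identically.
A general antiderivative is exp(-3*y) + C.
The condition gives C = 1 + exp(3/2) - (exp(3/2)) = 1.
So G(y) = (exp(y) + 1)*(exp(2*y) - exp(y) + 1)*exp(-3*y).
Check: d/dy[(exp(y) + 1)*(exp(2*y) - exp(y) + 1)*exp(-3*y)] = -3*exp(-3*y) = G'(y).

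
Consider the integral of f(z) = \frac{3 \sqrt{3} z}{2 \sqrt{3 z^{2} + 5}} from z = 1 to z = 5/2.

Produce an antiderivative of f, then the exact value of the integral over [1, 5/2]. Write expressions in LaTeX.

Antiderivative: F(z) = \frac{3 \sqrt{z^{2} + \frac{5}{3}}}{2}; value = - \sqrt{6} + \frac{\sqrt{285}}{4}

The substitution u = z^{2} + \frac{5}{3} works: f is exactly (dF/du)*(du/dz) for that inner function.
F(z) = \frac{3 \sqrt{z^{2} + \frac{5}{3}}}{2} is an antiderivative of f.
Check: d/dz[\frac{3 \sqrt{z^{2} + \frac{5}{3}}}{2}] = \frac{3 \sqrt{3} z}{2 \sqrt{3 z^{2} + 5}} = f(z).
F(5/2) = \frac{\sqrt{285}}{4}; F(1) = \sqrt{6}.
Integral = F(5/2) - F(1) = - \sqrt{6} + \frac{\sqrt{285}}{4}.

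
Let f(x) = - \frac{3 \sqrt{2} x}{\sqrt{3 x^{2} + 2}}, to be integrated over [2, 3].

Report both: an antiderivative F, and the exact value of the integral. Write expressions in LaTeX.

Antiderivative: F(x) = - 2 \sqrt{\frac{3 x^{2}}{2} + 1}; value = - \sqrt{58} + 2 \sqrt{7}

f matches the chain-rule pattern g'(h)*h' with inner function h(x) = \frac{3 x^{2}}{2} + 1; substituting u = h(x) collapses the integral.
F(x) = - 2 \sqrt{\frac{3 x^{2}}{2} + 1} is an antiderivative of f.
Check: d/dx[- 2 \sqrt{\frac{3 x^{2}}{2} + 1}] = - \frac{3 \sqrt{2} x}{\sqrt{3 x^{2} + 2}} = f(x).
F(3) = - \sqrt{58}; F(2) = - 2 \sqrt{7}.
Integral = F(3) - F(2) = - \sqrt{58} + 2 \sqrt{7}.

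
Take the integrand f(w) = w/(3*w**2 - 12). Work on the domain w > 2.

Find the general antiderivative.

F(w) = log(w**2 - 4)/6 + C

Factor the denominator (3*(w - 2)*(w + 2)) and decompose: f = 1/(6*(w + 2)) + 1/(6*(w - 2)); each piece integrates to a log, atan, or power term.
Check: d/dw[log(w**2 - 4)/6] = w/(3*w**2 - 12) = f(w).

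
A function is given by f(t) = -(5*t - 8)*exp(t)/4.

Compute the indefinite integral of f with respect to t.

f has the shape u'v + uv' for u = 13/4 - 5*t/4 and v = exp(t) — it is the derivative of the product u*v.
Check: d/dt[-5*t*exp(t)/4 + 13*exp(t)/4] = -5*t*exp(t)/4 + 2*exp(t), which equals f(t).

F(t) = -5*t*exp(t)/4 + 13*exp(t)/4 + C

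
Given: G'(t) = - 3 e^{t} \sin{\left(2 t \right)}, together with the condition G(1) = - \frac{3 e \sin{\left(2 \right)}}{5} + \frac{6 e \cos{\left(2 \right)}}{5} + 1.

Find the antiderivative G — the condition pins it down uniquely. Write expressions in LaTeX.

Differentiate the proposed G(t) back; it has to land on the given G'(t).
A general antiderivative is - \frac{3 e^{t} \sin{\left(2 t \right)}}{5} + \frac{6 e^{t} \cos{\left(2 t \right)}}{5} + C.
The condition gives C = - \frac{3 e \sin{\left(2 \right)}}{5} + \frac{6 e \cos{\left(2 \right)}}{5} + 1 - (- \frac{3 e \sin{\left(2 \right)}}{5} + \frac{6 e \cos{\left(2 \right)}}{5}) = 1.
So G(t) = \frac{- 3 e^{t} \sin{\left(2 t \right)} + 6 e^{t} \cos{\left(2 t \right)} + 5}{5}.
Check: d/dt[\frac{- 3 e^{t} \sin{\left(2 t \right)} + 6 e^{t} \cos{\left(2 t \right)} + 5}{5}] = - 3 e^{t} \sin{\left(2 t \right)} = G'(t).

G(t) = \frac{- 3 e^{t} \sin{\left(2 t \right)} + 6 e^{t} \cos{\left(2 t \right)} + 5}{5}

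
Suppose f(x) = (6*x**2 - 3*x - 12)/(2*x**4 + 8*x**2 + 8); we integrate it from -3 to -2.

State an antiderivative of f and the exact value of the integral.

Recognize the product-rule pattern: f = u'v + uv' with u = 1/(x**2 + 2), v = 3/4 - 3*x, so integration by parts undoes it.
F(x) = (3 - 12*x)/(4*x**2 + 8) is an antiderivative of f.
Check: d/dx[(3 - 12*x)/(4*x**2 + 8)] = (6*x**2 - 3*x - 12)/(2*x**4 + 8*x**2 + 8) = f(x).
F(-2) = 9/8; F(-3) = 39/44.
Integral = F(-2) - F(-3) = 21/88.

Antiderivative: F(x) = (3 - 12*x)/(4*x**2 + 8); value = 21/88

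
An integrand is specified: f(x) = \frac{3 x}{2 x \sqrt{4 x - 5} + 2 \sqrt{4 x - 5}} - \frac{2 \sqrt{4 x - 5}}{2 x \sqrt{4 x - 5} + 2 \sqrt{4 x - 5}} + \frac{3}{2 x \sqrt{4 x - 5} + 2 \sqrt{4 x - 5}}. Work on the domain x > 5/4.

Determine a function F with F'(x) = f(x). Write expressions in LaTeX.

Integrate term by term and add the pieces.
Check: d/dx[\frac{3 \sqrt{4 x - 5} - 4 \log{\left(x + 1 \right)}}{4}] = \frac{3 x - 2 \sqrt{4 x - 5} + 3}{2 x \sqrt{4 x - 5} + 2 \sqrt{4 x - 5}}, which equals f(x).

An antiderivative is F(x) = \frac{3 \sqrt{4 x - 5} - 4 \log{\left(x + 1 \right)}}{4}.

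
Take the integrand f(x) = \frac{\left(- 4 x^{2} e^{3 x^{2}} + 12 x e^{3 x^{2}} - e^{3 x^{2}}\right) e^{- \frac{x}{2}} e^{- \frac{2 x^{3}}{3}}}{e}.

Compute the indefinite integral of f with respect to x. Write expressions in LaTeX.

F(x) = \frac{2 e^{- \frac{x}{2}} e^{3 x^{2}} e^{- \frac{2 x^{3}}{3}}}{e} + C

The substitution u = - \frac{2 x^{3}}{3} + 3 x^{2} - \frac{x}{2} - 1 works: f is exactly (dF/du)*(du/dx) for that inner function.
Check: d/dx[\frac{2 e^{- \frac{x}{2}} e^{3 x^{2}} e^{- \frac{2 x^{3}}{3}}}{e}] = \frac{\left(- 4 x^{2} e^{3 x^{2}} + 12 x e^{3 x^{2}} - e^{3 x^{2}}\right) e^{- \frac{x}{2}} e^{- \frac{2 x^{3}}{3}}}{e} = f(x).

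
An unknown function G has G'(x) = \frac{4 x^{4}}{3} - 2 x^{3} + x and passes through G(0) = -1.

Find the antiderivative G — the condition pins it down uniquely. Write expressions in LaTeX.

Integrate term by term and add the pieces.
A general antiderivative is \frac{4 x^{5}}{15} - \frac{x^{4}}{2} + \frac{x^{2}}{2} + C.
The condition gives C = -1 - (0) = -1.
So G(x) = \frac{8 x^{5} - 15 x^{4} + 15 x^{2} - 30}{30}.
Check: d/dx[\frac{8 x^{5} - 15 x^{4} + 15 x^{2} - 30}{30}] = \frac{4 x^{4}}{3} - 2 x^{3} + x = G'(x).

G(x) = \frac{8 x^{5} - 15 x^{4} + 15 x^{2} - 30}{30}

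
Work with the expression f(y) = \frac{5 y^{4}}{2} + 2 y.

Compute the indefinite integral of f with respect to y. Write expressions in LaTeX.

F(y) = \frac{y^{5}}{2} + y^{2} + C

The integrand splits into summands that can be handled one at a time.
Check: d/dy[\frac{y^{5}}{2} + y^{2}] = \frac{5 y^{4}}{2} + 2 y = f(y).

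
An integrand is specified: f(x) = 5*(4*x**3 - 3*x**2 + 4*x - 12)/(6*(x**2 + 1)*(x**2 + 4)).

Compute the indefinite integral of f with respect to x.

Since d/dx undoes antidifferentiation here, F'(x) = f(x) is required of F(x).
Check: d/dx[5*log(x**2 + 4)/3 - 5*atan(x)/2] = (20*x**3 - 15*x**2 + 20*x - 60)/(6*x**4 + 30*x**2 + 24), which equals f(x).

F(x) = 5*log(x**2 + 4)/3 - 5*atan(x)/2 + C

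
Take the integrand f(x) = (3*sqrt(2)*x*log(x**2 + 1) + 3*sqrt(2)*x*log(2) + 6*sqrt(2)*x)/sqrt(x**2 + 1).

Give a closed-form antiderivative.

Recognize the product-rule pattern: f = u'v + uv' with u = 3*sqrt(2*x**2 + 2), v = log(2*x**2 + 2), so integration by parts undoes it.
Check: d/dx[3*sqrt(2*x**2 + 2)*log(2*x**2 + 2)] = (3*sqrt(2)*x*log(x**2 + 1) + 3*sqrt(2)*x*log(2) + 6*sqrt(2)*x)/sqrt(x**2 + 1) = f(x).

An antiderivative is F(x) = 3*sqrt(2*x**2 + 2)*log(2*x**2 + 2).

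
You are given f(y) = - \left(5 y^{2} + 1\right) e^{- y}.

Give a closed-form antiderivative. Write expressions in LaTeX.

An antiderivative is F(y) = \left(5 y^{2} + 10 y + 11\right) e^{- y}.

Recognize the product-rule pattern: f = u'v + uv' with u = 5 y^{2} + 10 y + 11, v = e^{- y}, so integration by parts undoes it.
Check: d/dy[\left(5 y^{2} + 10 y + 11\right) e^{- y}] = \left(- 5 y^{2} - 1\right) e^{- y}, which equals f(y).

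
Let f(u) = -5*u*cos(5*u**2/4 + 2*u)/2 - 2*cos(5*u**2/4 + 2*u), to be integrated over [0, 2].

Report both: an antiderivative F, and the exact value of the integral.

Antiderivative: F(u) = -sin(5*u**2/4 + 2*u); value = -sin(9)

The substitution w = 5*u**2/4 + 2*u works: f is exactly (dF/dw)*(dw/du) for that inner function.
F(u) = -sin(5*u**2/4 + 2*u) is an antiderivative of f.
Check: d/du[-sin(5*u**2/4 + 2*u)] = -5*u*cos(5*u**2/4 + 2*u)/2 - 2*cos(5*u**2/4 + 2*u) = f(u).
F(2) = -sin(9); F(0) = 0.
Integral = F(2) - F(0) = -sin(9).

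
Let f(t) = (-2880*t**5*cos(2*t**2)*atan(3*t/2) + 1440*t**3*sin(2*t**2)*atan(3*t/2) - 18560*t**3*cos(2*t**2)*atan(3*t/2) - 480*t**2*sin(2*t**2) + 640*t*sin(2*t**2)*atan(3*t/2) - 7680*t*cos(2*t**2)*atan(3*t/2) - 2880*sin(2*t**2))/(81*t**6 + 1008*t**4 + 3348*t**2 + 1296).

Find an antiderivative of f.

An antiderivative is F(t) = -80*sin(2*t**2)*atan(3*t/2)/(9*t**2 + 54).

A candidate is checked by its d/dt: the result must match f(t).
Check: d/dt[-80*sin(2*t**2)*atan(3*t/2)/(9*t**2 + 54)] = (-2880*t**5*cos(2*t**2)*atan(3*t/2) + 1440*t**3*sin(2*t**2)*atan(3*t/2) - 18560*t**3*cos(2*t**2)*atan(3*t/2) - 480*t**2*sin(2*t**2) + 640*t*sin(2*t**2)*atan(3*t/2) - 7680*t*cos(2*t**2)*atan(3*t/2) - 2880*sin(2*t**2))/(81*t**6 + 1008*t**4 + 3348*t**2 + 1296) = f(t).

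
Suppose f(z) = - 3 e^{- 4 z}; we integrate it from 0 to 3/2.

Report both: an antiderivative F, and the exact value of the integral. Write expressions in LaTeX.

A candidate is checked by its d/dz: the result must match f(z).
F(z) = \frac{3 e^{- 4 z}}{4} is an antiderivative of f.
Check: d/dz[\frac{3 e^{- 4 z}}{4}] = - 3 e^{- 4 z} = f(z).
F(3/2) = \frac{3}{4 e^{6}}; F(0) = \frac{3}{4}.
Integral = F(3/2) - F(0) = - \frac{3}{4} + \frac{3}{4 e^{6}}.

Antiderivative: F(z) = \frac{3 e^{- 4 z}}{4}; value = - \frac{3}{4} + \frac{3}{4 e^{6}}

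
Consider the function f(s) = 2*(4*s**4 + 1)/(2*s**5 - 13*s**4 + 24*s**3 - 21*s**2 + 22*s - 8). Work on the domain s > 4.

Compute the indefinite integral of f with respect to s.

F(s) = 1025*log(s - 4)/119 - 13*log(s - 2)/3 + 4*log(s - 1/2)/21 - 4*log(s**2 + 1)/17 + 2*atan(s)/17 + C

The denominator factors as (s - 4)*(s - 2)*(2*s - 1)*(s**2 + 1); partial fractions split f into directly integrable pieces: -2*(4*s - 1)/(17*(s**2 + 1)) + 8/(21*(2*s - 1)) - 13/(3*(s - 2)) + 1025/(119*(s - 4)).
Check: d/ds[1025*log(s - 4)/119 - 13*log(s - 2)/3 + 4*log(s - 1/2)/21 - 4*log(s**2 + 1)/17 + 2*atan(s)/17] = (8*s**4 + 2)/(2*s**5 - 13*s**4 + 24*s**3 - 21*s**2 + 22*s - 8), which equals f(s).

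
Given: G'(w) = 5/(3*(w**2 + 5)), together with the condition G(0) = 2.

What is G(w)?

G(w) = (sqrt(5)*atan(sqrt(5)*w/5) + 6)/3

Whatever form G(w) takes, its d/dw must return the stated G'(w).
A general antiderivative is sqrt(5)*atan(sqrt(5)*w/5)/3 + C.
The condition gives C = 2 - (0) = 2.
So G(w) = (sqrt(5)*atan(sqrt(5)*w/5) + 6)/3.
Check: d/dw[(sqrt(5)*atan(sqrt(5)*w/5) + 6)/3] = 5/(3*w**2 + 15), which equals G'(w).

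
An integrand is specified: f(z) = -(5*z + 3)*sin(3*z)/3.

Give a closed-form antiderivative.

Whatever form F(z) takes, F'(z) = f(z) is non-negotiable.
Check: d/dz[5*z*cos(3*z)/9 - 5*sin(3*z)/27 + cos(3*z)/3] = -5*z*sin(3*z)/3 - sin(3*z), which equals f(z).

An antiderivative is F(z) = 5*z*cos(3*z)/9 - 5*sin(3*z)/27 + cos(3*z)/3.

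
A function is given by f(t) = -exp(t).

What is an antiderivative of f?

An antiderivative F(t) passes only if d/dt[F] lands on f(t) exactly.
Check: d/dt[-exp(t)] = -exp(t) = f(t).

An antiderivative is F(t) = -exp(t).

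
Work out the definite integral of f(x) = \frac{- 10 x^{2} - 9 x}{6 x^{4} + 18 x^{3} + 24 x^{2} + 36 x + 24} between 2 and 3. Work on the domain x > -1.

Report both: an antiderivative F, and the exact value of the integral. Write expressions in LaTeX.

Factor the denominator (6 \left(x + 1\right) \left(x + 2\right) \left(x^{2} + 2\right)) and decompose: f = - \frac{10 x + 9}{18 \left(x^{2} + 2\right)} + \frac{11}{18 \left(x + 2\right)} - \frac{1}{18 \left(x + 1\right)}; each piece integrates to a log, atan, or power term.
F(x) = \frac{- 2 \log{\left(x + 1 \right)} + 22 \log{\left(x + 2 \right)} - 10 \log{\left(x^{2} + 2 \right)} - 9 \sqrt{2} \operatorname{atan}{\left(\frac{\sqrt{2} x}{2} \right)}}{36} is an antiderivative of f.
Check: d/dx[\frac{- 2 \log{\left(x + 1 \right)} + 22 \log{\left(x + 2 \right)} - 10 \log{\left(x^{2} + 2 \right)} - 9 \sqrt{2} \operatorname{atan}{\left(\frac{\sqrt{2} x}{2} \right)}}{36}] = \frac{- 10 x^{2} - 9 x}{6 x^{4} + 18 x^{3} + 24 x^{2} + 36 x + 24} = f(x).
F(3) = - \frac{5 \log{\left(11 \right)}}{18} - \frac{\sqrt{2} \operatorname{atan}{\left(\frac{3 \sqrt{2}}{2} \right)}}{4} - \frac{\log{\left(4 \right)}}{18} + \frac{11 \log{\left(5 \right)}}{18}; F(2) = - \frac{5 \log{\left(6 \right)}}{18} - \frac{\sqrt{2} \operatorname{atan}{\left(\sqrt{2} \right)}}{4} - \frac{\log{\left(3 \right)}}{18} + \frac{11 \log{\left(4 \right)}}{18}.
Integral = F(3) - F(2) = - \frac{2 \log{\left(4 \right)}}{3} - \frac{5 \log{\left(11 \right)}}{18} - \frac{\sqrt{2} \operatorname{atan}{\left(\frac{3 \sqrt{2}}{2} \right)}}{4} + \frac{\log{\left(3 \right)}}{18} + \frac{\sqrt{2} \operatorname{atan}{\left(\sqrt{2} \right)}}{4} + \frac{5 \log{\left(6 \right)}}{18} + \frac{11 \log{\left(5 \right)}}{18}.

Antiderivative: F(x) = \frac{- 2 \log{\left(x + 1 \right)} + 22 \log{\left(x + 2 \right)} - 10 \log{\left(x^{2} + 2 \right)} - 9 \sqrt{2} \operatorname{atan}{\left(\frac{\sqrt{2} x}{2} \right)}}{36}; value = - \frac{2 \log{\left(4 \right)}}{3} - \frac{5 \log{\left(11 \right)}}{18} - \frac{\sqrt{2} \operatorname{atan}{\left(\frac{3 \sqrt{2}}{2} \right)}}{4} + \frac{\log{\left(3 \right)}}{18} + \frac{\sqrt{2} \operatorname{atan}{\left(\sqrt{2} \right)}}{4} + \frac{5 \log{\left(6 \right)}}{18} + \frac{11 \log{\left(5 \right)}}{18}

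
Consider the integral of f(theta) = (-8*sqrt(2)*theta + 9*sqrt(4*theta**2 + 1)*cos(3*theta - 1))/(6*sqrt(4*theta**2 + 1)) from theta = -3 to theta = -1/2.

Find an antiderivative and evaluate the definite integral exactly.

Antiderivative: F(theta) = -2*sqrt(2*theta**2 + 1/2)/3 + sin(3*theta - 1)/2; value = -2/3 - sin(5/2)/2 + sin(10)/2 + sqrt(74)/3

A candidate is checked by its d/dtheta: the result must match f(theta).
F(theta) = -2*sqrt(2*theta**2 + 1/2)/3 + sin(3*theta - 1)/2 is an antiderivative of f.
Check: d/dtheta[-2*sqrt(2*theta**2 + 1/2)/3 + sin(3*theta - 1)/2] = (-8*sqrt(2)*theta + 9*sqrt(4*theta**2 + 1)*cos(3*theta - 1))/(6*sqrt(4*theta**2 + 1)) = f(theta).
F(-1/2) = -2/3 - sin(5/2)/2; F(-3) = -sqrt(74)/3 - sin(10)/2.
Integral = F(-1/2) - F(-3) = -2/3 - sin(5/2)/2 + sin(10)/2 + sqrt(74)/3.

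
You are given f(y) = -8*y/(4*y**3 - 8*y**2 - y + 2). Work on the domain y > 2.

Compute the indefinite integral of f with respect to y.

F(y) = -16*log(y - 2)/15 + 2*log(y - 1/2)/3 + 2*log(y + 1/2)/5 + C

The denominator factors as (y - 2)*(2*y - 1)*(2*y + 1); partial fractions split f into directly integrable pieces: 4/(5*(2*y + 1)) + 4/(3*(2*y - 1)) - 16/(15*(y - 2)).
Check: d/dy[-16*log(y - 2)/15 + 2*log(y - 1/2)/3 + 2*log(y + 1/2)/5] = -8*y/(4*y**3 - 8*y**2 - y + 2) = f(y).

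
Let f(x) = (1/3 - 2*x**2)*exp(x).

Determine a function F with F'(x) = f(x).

An antiderivative is F(x) = (-6*x**2 + 12*x - 11)*exp(x)/3.

f has the shape u'v + uv' for u = -2*x**2 + 4*x - 11/3 and v = exp(x) — it is the derivative of the product u*v.
Check: d/dx[(-6*x**2 + 12*x - 11)*exp(x)/3] = -2*x**2*exp(x) + exp(x)/3, which equals f(x).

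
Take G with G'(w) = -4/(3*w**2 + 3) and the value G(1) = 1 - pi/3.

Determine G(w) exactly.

A candidate passes only if d/dw[G] lands on the given G'(w) exactly.
A general antiderivative is -4*atan(w)/3 + C.
The condition gives C = 1 - pi/3 - (-pi/3) = 1.
So G(w) = 1 - 4*atan(w)/3.
Check: d/dw[1 - 4*atan(w)/3] = -4/(3*w**2 + 3) = G'(w).

G(w) = 1 - 4*atan(w)/3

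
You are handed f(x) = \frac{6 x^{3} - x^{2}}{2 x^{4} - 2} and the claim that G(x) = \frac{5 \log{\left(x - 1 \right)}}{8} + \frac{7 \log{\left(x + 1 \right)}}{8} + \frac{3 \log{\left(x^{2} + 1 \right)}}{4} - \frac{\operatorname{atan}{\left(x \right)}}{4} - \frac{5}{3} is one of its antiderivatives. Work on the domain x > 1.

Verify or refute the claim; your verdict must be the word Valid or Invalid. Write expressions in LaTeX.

d/dx[G] = \frac{6 x^{3} - x^{2}}{2 x^{4} - 2}
This equals f(x) exactly, so the claim holds.

Valid - differentiating G returns exactly f.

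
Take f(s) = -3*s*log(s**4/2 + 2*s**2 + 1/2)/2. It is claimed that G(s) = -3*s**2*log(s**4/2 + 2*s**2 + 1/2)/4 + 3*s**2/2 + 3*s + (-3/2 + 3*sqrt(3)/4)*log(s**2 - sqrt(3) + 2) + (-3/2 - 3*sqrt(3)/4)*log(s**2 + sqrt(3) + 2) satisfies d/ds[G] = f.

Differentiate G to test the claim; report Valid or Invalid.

Invalid: d/ds[G] - f = 3, which is not 0.

d/ds[G] = -3*s*log(s**4/2 + 2*s**2 + 1/2)/2 + 3
d/ds[G] - f(s) = 3 != 0.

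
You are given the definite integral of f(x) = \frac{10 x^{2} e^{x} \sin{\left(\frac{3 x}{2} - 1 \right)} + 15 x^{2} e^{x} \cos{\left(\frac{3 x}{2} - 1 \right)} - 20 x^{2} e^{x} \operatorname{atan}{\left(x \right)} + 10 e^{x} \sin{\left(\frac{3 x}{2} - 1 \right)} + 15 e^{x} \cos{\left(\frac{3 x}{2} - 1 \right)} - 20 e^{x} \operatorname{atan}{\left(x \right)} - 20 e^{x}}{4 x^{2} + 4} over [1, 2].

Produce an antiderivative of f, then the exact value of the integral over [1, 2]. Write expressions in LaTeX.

f has the shape u'v + uv' for u = \frac{5 \sin{\left(\frac{3 x}{2} - 1 \right)}}{2} - 5 \operatorname{atan}{\left(x \right)} and v = e^{x} — it is the derivative of the product u*v.
F(x) = \frac{5 e^{x} \sin{\left(\frac{3 x}{2} - 1 \right)}}{2} - 5 e^{x} \operatorname{atan}{\left(x \right)} is an antiderivative of f.
Check: d/dx[\frac{5 e^{x} \sin{\left(\frac{3 x}{2} - 1 \right)}}{2} - 5 e^{x} \operatorname{atan}{\left(x \right)}] = \frac{10 x^{2} e^{x} \sin{\left(\frac{3 x}{2} - 1 \right)} + 15 x^{2} e^{x} \cos{\left(\frac{3 x}{2} - 1 \right)} - 20 x^{2} e^{x} \operatorname{atan}{\left(x \right)} + 10 e^{x} \sin{\left(\frac{3 x}{2} - 1 \right)} + 15 e^{x} \cos{\left(\frac{3 x}{2} - 1 \right)} - 20 e^{x} \operatorname{atan}{\left(x \right)} - 20 e^{x}}{4 x^{2} + 4} = f(x).
F(2) = - 5 e^{2} \operatorname{atan}{\left(2 \right)} + \frac{5 e^{2} \sin{\left(2 \right)}}{2}; F(1) = - \frac{5 e \pi}{4} + \frac{5 e \sin{\left(\frac{1}{2} \right)}}{2}.
Integral = F(2) - F(1) = - 5 e^{2} \operatorname{atan}{\left(2 \right)} - \frac{5 e \sin{\left(\frac{1}{2} \right)}}{2} + \frac{5 e \pi}{4} + \frac{5 e^{2} \sin{\left(2 \right)}}{2}.

Antiderivative: F(x) = \frac{5 e^{x} \sin{\left(\frac{3 x}{2} - 1 \right)}}{2} - 5 e^{x} \operatorname{atan}{\left(x \right)}; value = - 5 e^{2} \operatorname{atan}{\left(2 \right)} - \frac{5 e \sin{\left(\frac{1}{2} \right)}}{2} + \frac{5 e \pi}{4} + \frac{5 e^{2} \sin{\left(2 \right)}}{2}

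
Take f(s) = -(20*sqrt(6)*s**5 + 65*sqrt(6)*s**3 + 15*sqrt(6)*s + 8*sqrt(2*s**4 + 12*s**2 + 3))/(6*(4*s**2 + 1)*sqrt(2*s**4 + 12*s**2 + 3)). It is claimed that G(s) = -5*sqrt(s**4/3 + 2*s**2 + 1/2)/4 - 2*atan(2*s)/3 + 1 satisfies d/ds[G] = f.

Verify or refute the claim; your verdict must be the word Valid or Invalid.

d/ds[G] = (-20*sqrt(6)*s**5 - 65*sqrt(6)*s**3 - 15*sqrt(6)*s - 8*sqrt(2*s**4 + 12*s**2 + 3))/(24*s**2*sqrt(2*s**4 + 12*s**2 + 3) + 6*sqrt(2*s**4 + 12*s**2 + 3))
This equals f(s) exactly, so the claim holds.

Valid. The derivative of G reproduces f.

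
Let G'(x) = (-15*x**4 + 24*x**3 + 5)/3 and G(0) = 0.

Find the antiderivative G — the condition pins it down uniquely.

G(x) = x*(-3*x**4 + 6*x**3 + 5)/3

A candidate passes only if d/dx[G] lands on the given G'(x) exactly.
A general antiderivative is -x**5 + 2*x**4 + 5*x/3 - 1 + C.
The condition gives C = 0 - (-1) = 1.
So G(x) = x*(-3*x**4 + 6*x**3 + 5)/3.
Check: d/dx[x*(-3*x**4 + 6*x**3 + 5)/3] = -5*x**4 + 8*x**3 + 5/3, which equals G'(x).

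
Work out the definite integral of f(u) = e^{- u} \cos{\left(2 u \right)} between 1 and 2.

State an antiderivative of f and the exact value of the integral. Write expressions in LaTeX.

A candidate is checked by its d/du: the result must match f(u).
F(u) = \frac{\left(2 \sin{\left(2 u \right)} - \cos{\left(2 u \right)}\right) e^{- u}}{5} is an antiderivative of f.
Check: d/du[\frac{\left(2 \sin{\left(2 u \right)} - \cos{\left(2 u \right)}\right) e^{- u}}{5}] = e^{- u} \cos{\left(2 u \right)} = f(u).
F(2) = \frac{2 \sin{\left(4 \right)}}{5 e^{2}} - \frac{\cos{\left(4 \right)}}{5 e^{2}}; F(1) = - \frac{\cos{\left(2 \right)}}{5 e} + \frac{2 \sin{\left(2 \right)}}{5 e}.
Integral = F(2) - F(1) = - \frac{2 \sin{\left(2 \right)}}{5 e} + \frac{2 \sin{\left(4 \right)}}{5 e^{2}} + \frac{\cos{\left(2 \right)}}{5 e} - \frac{\cos{\left(4 \right)}}{5 e^{2}}.

Antiderivative: F(u) = \frac{\left(2 \sin{\left(2 u \right)} - \cos{\left(2 u \right)}\right) e^{- u}}{5}; value = - \frac{2 \sin{\left(2 \right)}}{5 e} + \frac{2 \sin{\left(4 \right)}}{5 e^{2}} + \frac{\cos{\left(2 \right)}}{5 e} - \frac{\cos{\left(4 \right)}}{5 e^{2}}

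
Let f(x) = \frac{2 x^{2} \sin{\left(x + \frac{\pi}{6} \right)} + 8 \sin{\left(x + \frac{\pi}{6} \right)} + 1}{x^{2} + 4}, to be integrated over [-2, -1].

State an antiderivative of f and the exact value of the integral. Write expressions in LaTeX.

Differentiate the proposed F(x) back; it has to land on f(x) exactly.
F(x) = - 2 \cos{\left(x + \frac{\pi}{6} \right)} + \frac{\operatorname{atan}{\left(\frac{x}{2} \right)}}{2} is an antiderivative of f.
Check: d/dx[- 2 \cos{\left(x + \frac{\pi}{6} \right)} + \frac{\operatorname{atan}{\left(\frac{x}{2} \right)}}{2}] = \frac{2 x^{2} \sin{\left(x + \frac{\pi}{6} \right)} + 8 \sin{\left(x + \frac{\pi}{6} \right)} + 1}{x^{2} + 4} = f(x).
F(-1) = - 2 \sin{\left(1 + \frac{\pi}{3} \right)} - \frac{\operatorname{atan}{\left(\frac{1}{2} \right)}}{2}; F(-2) = - \frac{\pi}{8} - 2 \sin{\left(\frac{\pi}{3} + 2 \right)}.
Integral = F(-1) - F(-2) = - 2 \sin{\left(1 + \frac{\pi}{3} \right)} - \frac{\operatorname{atan}{\left(\frac{1}{2} \right)}}{2} + 2 \sin{\left(\frac{\pi}{3} + 2 \right)} + \frac{\pi}{8}.

Antiderivative: F(x) = - 2 \cos{\left(x + \frac{\pi}{6} \right)} + \frac{\operatorname{atan}{\left(\frac{x}{2} \right)}}{2}; value = - 2 \sin{\left(1 + \frac{\pi}{3} \right)} - \frac{\operatorname{atan}{\left(\frac{1}{2} \right)}}{2} + 2 \sin{\left(\frac{\pi}{3} + 2 \right)} + \frac{\pi}{8}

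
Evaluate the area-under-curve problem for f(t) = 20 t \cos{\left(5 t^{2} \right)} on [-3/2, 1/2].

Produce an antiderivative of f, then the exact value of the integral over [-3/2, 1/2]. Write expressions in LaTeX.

Antiderivative: F(t) = 2 \sin{\left(5 t^{2} \right)}; value = 2 \sin{\left(\frac{5}{4} \right)} - 2 \sin{\left(\frac{45}{4} \right)}

f matches the chain-rule pattern g'(h)*h' with inner function h(t) = 5 t^{2}; substituting u = h(t) collapses the integral.
F(t) = 2 \sin{\left(5 t^{2} \right)} is an antiderivative of f.
Check: d/dt[2 \sin{\left(5 t^{2} \right)}] = 20 t \cos{\left(5 t^{2} \right)} = f(t).
F(1/2) = 2 \sin{\left(\frac{5}{4} \right)}; F(-3/2) = 2 \sin{\left(\frac{45}{4} \right)}.
Integral = F(1/2) - F(-3/2) = 2 \sin{\left(\frac{5}{4} \right)} - 2 \sin{\left(\frac{45}{4} \right)}.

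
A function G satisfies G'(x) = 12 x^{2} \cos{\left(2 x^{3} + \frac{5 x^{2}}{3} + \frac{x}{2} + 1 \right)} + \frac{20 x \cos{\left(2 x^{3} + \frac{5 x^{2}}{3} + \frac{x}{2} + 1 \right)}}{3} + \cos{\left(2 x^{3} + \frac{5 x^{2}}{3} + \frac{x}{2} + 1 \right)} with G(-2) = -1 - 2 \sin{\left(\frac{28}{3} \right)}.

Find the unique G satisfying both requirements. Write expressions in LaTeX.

The substitution u = 2 x^{3} + \frac{5 x^{2}}{3} + \frac{x}{2} + 1 works: G'(x) is exactly (dG/du)*(du/dx) for that inner function.
A general antiderivative is 2 \sin{\left(2 x^{3} + \frac{5 x^{2}}{3} + \frac{x}{2} + 1 \right)} + C.
The condition gives C = -1 - 2 \sin{\left(\frac{28}{3} \right)} - (- 2 \sin{\left(\frac{28}{3} \right)}) = -1.
So G(x) = 2 \sin{\left(2 x^{3} + \frac{5 x^{2}}{3} + \frac{x}{2} + 1 \right)} - 1.
Check: d/dx[2 \sin{\left(2 x^{3} + \frac{5 x^{2}}{3} + \frac{x}{2} + 1 \right)} - 1] = 12 x^{2} \cos{\left(2 x^{3} + \frac{5 x^{2}}{3} + \frac{x}{2} + 1 \right)} + \frac{20 x \cos{\left(2 x^{3} + \frac{5 x^{2}}{3} + \frac{x}{2} + 1 \right)}}{3} + \cos{\left(2 x^{3} + \frac{5 x^{2}}{3} + \frac{x}{2} + 1 \right)} = G'(x).

G(x) = 2 \sin{\left(2 x^{3} + \frac{5 x^{2}}{3} + \frac{x}{2} + 1 \right)} - 1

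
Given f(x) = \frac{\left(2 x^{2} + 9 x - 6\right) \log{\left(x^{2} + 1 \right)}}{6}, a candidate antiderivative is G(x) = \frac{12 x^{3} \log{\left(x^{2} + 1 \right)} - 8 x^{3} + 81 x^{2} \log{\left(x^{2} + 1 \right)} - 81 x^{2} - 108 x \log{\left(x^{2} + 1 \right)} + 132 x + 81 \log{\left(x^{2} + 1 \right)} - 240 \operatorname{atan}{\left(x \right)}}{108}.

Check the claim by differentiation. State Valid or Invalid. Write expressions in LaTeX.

Invalid: d/dx[G] - f = -1, which is not 0.

d/dx[G] = \frac{x^{2} \log{\left(x^{2} + 1 \right)}}{3} + \frac{3 x \log{\left(x^{2} + 1 \right)}}{2} - \log{\left(x^{2} + 1 \right)} - 1
d/dx[G] - f(x) = -1 != 0.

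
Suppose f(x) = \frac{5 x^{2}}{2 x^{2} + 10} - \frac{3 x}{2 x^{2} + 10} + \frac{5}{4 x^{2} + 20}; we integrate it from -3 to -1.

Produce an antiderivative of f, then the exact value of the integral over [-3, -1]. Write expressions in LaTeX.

Antiderivative: F(x) = \frac{10 x - 3 \log{\left(x^{2} + 5 \right)} - 9 \sqrt{5} \operatorname{atan}{\left(\frac{\sqrt{5} x}{5} \right)}}{4}; value = - \frac{9 \sqrt{5} \operatorname{atan}{\left(\frac{3 \sqrt{5}}{5} \right)}}{4} - \frac{3 \log{\left(6 \right)}}{4} + \frac{3 \log{\left(14 \right)}}{4} + \frac{9 \sqrt{5} \operatorname{atan}{\left(\frac{\sqrt{5}}{5} \right)}}{4} + 5

Integrate term by term and add the pieces.
F(x) = \frac{10 x - 3 \log{\left(x^{2} + 5 \right)} - 9 \sqrt{5} \operatorname{atan}{\left(\frac{\sqrt{5} x}{5} \right)}}{4} is an antiderivative of f.
Check: d/dx[\frac{10 x - 3 \log{\left(x^{2} + 5 \right)} - 9 \sqrt{5} \operatorname{atan}{\left(\frac{\sqrt{5} x}{5} \right)}}{4}] = \frac{10 x^{2} - 6 x + 5}{4 x^{2} + 20}, which equals f(x).
F(-1) = - \frac{5}{2} - \frac{3 \log{\left(6 \right)}}{4} + \frac{9 \sqrt{5} \operatorname{atan}{\left(\frac{\sqrt{5}}{5} \right)}}{4}; F(-3) = - \frac{15}{2} - \frac{3 \log{\left(14 \right)}}{4} + \frac{9 \sqrt{5} \operatorname{atan}{\left(\frac{3 \sqrt{5}}{5} \right)}}{4}.
Integral = F(-1) - F(-3) = - \frac{9 \sqrt{5} \operatorname{atan}{\left(\frac{3 \sqrt{5}}{5} \right)}}{4} - \frac{3 \log{\left(6 \right)}}{4} + \frac{3 \log{\left(14 \right)}}{4} + \frac{9 \sqrt{5} \operatorname{atan}{\left(\frac{\sqrt{5}}{5} \right)}}{4} + 5.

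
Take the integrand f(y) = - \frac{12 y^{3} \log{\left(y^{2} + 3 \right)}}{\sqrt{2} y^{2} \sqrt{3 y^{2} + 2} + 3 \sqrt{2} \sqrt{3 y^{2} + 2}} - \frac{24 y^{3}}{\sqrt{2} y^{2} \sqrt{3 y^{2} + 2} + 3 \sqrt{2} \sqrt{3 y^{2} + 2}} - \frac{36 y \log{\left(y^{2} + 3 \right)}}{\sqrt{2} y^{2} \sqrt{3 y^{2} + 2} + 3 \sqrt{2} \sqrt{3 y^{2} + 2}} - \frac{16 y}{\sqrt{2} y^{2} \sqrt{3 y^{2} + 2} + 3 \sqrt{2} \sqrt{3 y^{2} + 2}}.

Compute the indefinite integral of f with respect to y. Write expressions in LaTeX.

Recognize the product-rule pattern: f = u'v + uv' with u = - 4 \sqrt{\frac{3 y^{2}}{2} + 1}, v = \log{\left(y^{2} + 3 \right)}, so integration by parts undoes it.
Check: d/dy[- 2 \sqrt{2} \sqrt{3 y^{2} + 2} \log{\left(y^{2} + 3 \right)}] = \frac{- 6 \sqrt{2} y^{3} \log{\left(y^{2} + 3 \right)} - 12 \sqrt{2} y^{3} - 18 \sqrt{2} y \log{\left(y^{2} + 3 \right)} - 8 \sqrt{2} y}{y^{2} \sqrt{3 y^{2} + 2} + 3 \sqrt{3 y^{2} + 2}}, which equals f(y).

F(y) = - 2 \sqrt{2} \sqrt{3 y^{2} + 2} \log{\left(y^{2} + 3 \right)} + C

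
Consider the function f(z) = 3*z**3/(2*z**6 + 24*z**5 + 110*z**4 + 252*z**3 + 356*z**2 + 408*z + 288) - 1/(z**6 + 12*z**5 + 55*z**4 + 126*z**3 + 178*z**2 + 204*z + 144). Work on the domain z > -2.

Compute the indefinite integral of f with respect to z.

F(z) = -13*log(z + 2)/12 - 393*log(z + 3)/242 + 97*log(z + 4)/36 + 7*log(z**2 + 2)/1089 - 73*sqrt(2)*atan(sqrt(2)*z/2)/4356 - 83/(22*z + 66) + C

The denominator factors as 2*(z + 2)*(z + 3)**2*(z + 4)*(z**2 + 2); partial fractions split f into directly integrable pieces: (28*z - 73)/(2178*(z**2 + 2)) + 97/(36*(z + 4)) - 393/(242*(z + 3)) + 83/(22*(z + 3)**2) - 13/(12*(z + 2)).
Check: d/dz[-13*log(z + 2)/12 - 393*log(z + 3)/242 + 97*log(z + 4)/36 + 7*log(z**2 + 2)/1089 - 73*sqrt(2)*atan(sqrt(2)*z/2)/4356 - 83/(22*z + 66)] = (3*z**3 - 2)/(2*z**6 + 24*z**5 + 110*z**4 + 252*z**3 + 356*z**2 + 408*z + 288), which equals f(z).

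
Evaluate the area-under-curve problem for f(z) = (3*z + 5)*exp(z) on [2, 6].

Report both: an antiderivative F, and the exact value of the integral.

Antiderivative: F(z) = (3*z + 2)*exp(z); value = -8*exp(2) + 20*exp(6)

Recognize the product-rule pattern: f = u'v + uv' with u = 3*z + 2, v = exp(z), so integration by parts undoes it.
F(z) = (3*z + 2)*exp(z) is an antiderivative of f.
Check: d/dz[(3*z + 2)*exp(z)] = 3*z*exp(z) + 5*exp(z), which equals f(z).
F(6) = 20*exp(6); F(2) = 8*exp(2).
Integral = F(6) - F(2) = -8*exp(2) + 20*exp(6).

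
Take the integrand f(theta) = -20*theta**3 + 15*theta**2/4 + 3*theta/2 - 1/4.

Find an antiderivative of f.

The integrand splits into summands that can be handled one at a time.
Check: d/dtheta[-5*theta**4 + 5*theta**3/4 + 3*theta**2/4 - theta/4] = -20*theta**3 + 15*theta**2/4 + 3*theta/2 - 1/4 = f(theta).

An antiderivative is F(theta) = -5*theta**4 + 5*theta**3/4 + 3*theta**2/4 - theta/4.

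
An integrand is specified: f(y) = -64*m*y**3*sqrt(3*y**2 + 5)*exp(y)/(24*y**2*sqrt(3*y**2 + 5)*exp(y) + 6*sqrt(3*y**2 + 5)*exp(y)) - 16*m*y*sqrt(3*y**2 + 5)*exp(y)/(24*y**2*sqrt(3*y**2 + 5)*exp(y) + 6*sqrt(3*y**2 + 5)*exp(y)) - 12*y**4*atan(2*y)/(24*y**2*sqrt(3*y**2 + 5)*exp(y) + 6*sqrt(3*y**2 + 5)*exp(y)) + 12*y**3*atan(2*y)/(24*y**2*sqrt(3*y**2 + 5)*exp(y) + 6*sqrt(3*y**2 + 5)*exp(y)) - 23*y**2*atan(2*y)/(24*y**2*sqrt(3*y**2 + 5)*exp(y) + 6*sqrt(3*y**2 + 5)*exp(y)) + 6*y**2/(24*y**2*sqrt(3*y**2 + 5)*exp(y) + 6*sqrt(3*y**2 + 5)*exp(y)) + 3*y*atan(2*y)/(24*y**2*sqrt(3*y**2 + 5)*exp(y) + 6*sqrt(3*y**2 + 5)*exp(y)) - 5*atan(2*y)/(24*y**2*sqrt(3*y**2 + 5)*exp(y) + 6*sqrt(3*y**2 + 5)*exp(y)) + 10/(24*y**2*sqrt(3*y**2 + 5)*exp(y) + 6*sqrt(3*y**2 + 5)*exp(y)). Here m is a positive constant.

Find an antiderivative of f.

An antiderivative is F(y) = -4*m*y**2/3 + sqrt(3*y**2 + 5)*exp(-y)*atan(2*y)/6.

The integrand splits into summands that can be handled one at a time.
Check: d/dy[-4*m*y**2/3 + sqrt(3*y**2 + 5)*exp(-y)*atan(2*y)/6] = (-64*m*y**3*sqrt(3*y**2 + 5)*exp(y) - 16*m*y*sqrt(3*y**2 + 5)*exp(y) - 12*y**4*atan(2*y) + 12*y**3*atan(2*y) - 23*y**2*atan(2*y) + 6*y**2 + 3*y*atan(2*y) - 5*atan(2*y) + 10)/(24*y**2*sqrt(3*y**2 + 5)*exp(y) + 6*sqrt(3*y**2 + 5)*exp(y)), which equals f(y).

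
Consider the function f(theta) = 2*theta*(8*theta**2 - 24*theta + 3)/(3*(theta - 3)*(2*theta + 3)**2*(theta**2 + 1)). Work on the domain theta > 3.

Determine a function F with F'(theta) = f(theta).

An antiderivative is F(theta) = (338*(2*theta + 3)*log(theta - 3) - 16160*(2*theta + 3)*log(theta + 3/2) + 7911*(2*theta + 3)*log(theta**2 + 1) - 8874*(2*theta + 3)*atan(theta) - 88920)/(45630*(2*theta + 3)).

Factor the denominator (3*(theta - 3)*(2*theta + 3)**2*(theta**2 + 1)) and decompose: f = (879*theta - 493)/(2535*(theta**2 + 1)) - 3232/(4563*(2*theta + 3)) + 152/(39*(2*theta + 3)**2) + 1/(135*(theta - 3)); each piece integrates to a log, atan, or power term.
Check: d/dtheta[(338*(2*theta + 3)*log(theta - 3) - 16160*(2*theta + 3)*log(theta + 3/2) + 7911*(2*theta + 3)*log(theta**2 + 1) - 8874*(2*theta + 3)*atan(theta) - 88920)/(45630*(2*theta + 3))] = (16*theta**3 - 48*theta**2 + 6*theta)/(12*theta**5 - 69*theta**3 - 81*theta**2 - 81*theta - 81), which equals f(theta).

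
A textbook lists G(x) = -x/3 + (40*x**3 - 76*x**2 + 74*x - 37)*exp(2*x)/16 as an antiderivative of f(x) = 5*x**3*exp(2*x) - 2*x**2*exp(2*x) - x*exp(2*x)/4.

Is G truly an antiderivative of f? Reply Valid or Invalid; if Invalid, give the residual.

d/dx[G] = 5*x**3*exp(2*x) - 2*x**2*exp(2*x) - x*exp(2*x)/4 - 1/3
d/dx[G] - f(x) = -1/3 != 0.

Invalid: d/dx[G] - f = -1/3, which is not 0.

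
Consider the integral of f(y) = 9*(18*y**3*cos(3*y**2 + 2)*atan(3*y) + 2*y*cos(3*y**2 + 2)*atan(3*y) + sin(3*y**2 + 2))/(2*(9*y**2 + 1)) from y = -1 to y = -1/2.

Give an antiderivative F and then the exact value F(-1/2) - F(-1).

Antiderivative: F(y) = 3*sin(3*y**2 + 2)*atan(3*y)/2; value = 3*sin(5)*atan(3)/2 - 3*sin(11/4)*atan(3/2)/2

Recognize the product-rule pattern: f = u'v + uv' with u = 3*atan(3*y)/2, v = sin(3*y**2 + 2), so integration by parts undoes it.
F(y) = 3*sin(3*y**2 + 2)*atan(3*y)/2 is an antiderivative of f.
Check: d/dy[3*sin(3*y**2 + 2)*atan(3*y)/2] = (162*y**3*cos(3*y**2 + 2)*atan(3*y) + 18*y*cos(3*y**2 + 2)*atan(3*y) + 9*sin(3*y**2 + 2))/(18*y**2 + 2), which equals f(y).
F(-1/2) = -3*sin(11/4)*atan(3/2)/2; F(-1) = -3*sin(5)*atan(3)/2.
Integral = F(-1/2) - F(-1) = 3*sin(5)*atan(3)/2 - 3*sin(11/4)*atan(3/2)/2.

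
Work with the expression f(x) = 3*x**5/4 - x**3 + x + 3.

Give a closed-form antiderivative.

The integrand splits into summands that can be handled one at a time.
Check: d/dx[x**6/8 - x**4/4 + x**2/2 + 3*x] = 3*x**5/4 - x**3 + x + 3 = f(x).

An antiderivative is F(x) = x**6/8 - x**4/4 + x**2/2 + 3*x.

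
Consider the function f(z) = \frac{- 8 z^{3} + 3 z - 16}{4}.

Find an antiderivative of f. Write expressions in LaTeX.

Whatever form F(z) takes, F'(z) = f(z) is non-negotiable.
Check: d/dz[- \frac{z^{4}}{2} + \frac{3 z^{2}}{8} - 4 z] = - 2 z^{3} + \frac{3 z}{4} - 4, which equals f(z).

An antiderivative is F(z) = - \frac{z^{4}}{2} + \frac{3 z^{2}}{8} - 4 z.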